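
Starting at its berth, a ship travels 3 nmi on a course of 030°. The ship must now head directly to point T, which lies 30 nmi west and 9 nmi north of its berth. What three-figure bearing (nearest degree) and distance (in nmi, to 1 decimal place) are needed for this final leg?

Leg 1 (030°, 3 nmi): east 3 sin 30° = 1.50, north 3 cos 30° = 2.60
Current position: (1.50, 2.60). Target: (-30, 9). Remaining: Δeast = -31.50, Δnorth = 6.40.
Bearing = atan2(-31.50, 6.40) mod 360° = 281.49°; distance = √((-31.50)² + (6.40)²) = 32.144 nmi.

281°, 32.1 nmi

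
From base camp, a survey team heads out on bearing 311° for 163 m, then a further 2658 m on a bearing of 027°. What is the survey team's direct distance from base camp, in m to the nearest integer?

Leg 1 (311°, 163 m): east 163 sin 311° = -123.02, north 163 cos 311° = 106.94
Leg 2 (027°, 2658 m): east 2658 sin 27° = 1206.71, north 2658 cos 27° = 2368.30
Net: 1083.69 east, 2475.23 north. Distance = √((1083.69)² + (2475.23)²) = 2702.066 m.

2702 m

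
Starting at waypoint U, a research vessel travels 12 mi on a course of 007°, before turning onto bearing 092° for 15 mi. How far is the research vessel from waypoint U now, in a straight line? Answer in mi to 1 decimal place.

Leg 1 (007°, 12 mi): east 12 sin 7° = 1.46, north 12 cos 7° = 11.91
Leg 2 (092°, 15 mi): east 15 sin 92° = 14.99, north 15 cos 92° = -0.52
Net: 16.45 east, 11.39 north. Distance = √((16.45)² + (11.39)²) = 20.009 mi.

20.0 mi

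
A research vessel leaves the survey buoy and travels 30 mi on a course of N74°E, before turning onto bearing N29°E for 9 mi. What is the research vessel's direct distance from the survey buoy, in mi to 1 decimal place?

Leg 1 (N74°E, 30 mi): east 30 sin 74° = 28.84, north 30 cos 74° = 8.27
Leg 2 (N29°E, 9 mi): east 9 sin 29° = 4.36, north 9 cos 29° = 7.87
Net: 33.20 east, 16.14 north. Distance = √((33.20)² + (16.14)²) = 36.917 mi.

36.9 mi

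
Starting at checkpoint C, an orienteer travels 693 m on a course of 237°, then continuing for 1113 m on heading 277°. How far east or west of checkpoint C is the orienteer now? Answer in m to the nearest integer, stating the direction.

Leg 1 (237°, 693 m): east 693 sin 237° = -581.20, north 693 cos 237° = -377.43
Leg 2 (277°, 1113 m): east 1113 sin 277° = -1104.70, north 1113 cos 277° = 135.64
Net east component: -1685.90 m.

1686 m west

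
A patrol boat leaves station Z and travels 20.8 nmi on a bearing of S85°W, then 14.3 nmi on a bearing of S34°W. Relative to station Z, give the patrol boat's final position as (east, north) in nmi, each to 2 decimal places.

Leg 1 (S85°W, 20.8 nmi): east 20.8 sin 265° = -20.72, north 20.8 cos 265° = -1.81
Leg 2 (S34°W, 14.3 nmi): east 14.3 sin 214° = -8.00, north 14.3 cos 214° = -11.86
Summing: -28.72 nmi east, -13.67 nmi north → (-28.72, -13.67).

(-28.72, -13.67)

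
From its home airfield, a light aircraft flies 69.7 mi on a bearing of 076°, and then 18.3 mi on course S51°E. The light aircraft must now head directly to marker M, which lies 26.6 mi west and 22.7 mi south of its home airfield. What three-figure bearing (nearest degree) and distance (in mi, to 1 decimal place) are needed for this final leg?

256°, 112.0 mi

Leg 1 (076°, 69.7 mi): east 69.7 sin 76° = 67.63, north 69.7 cos 76° = 16.86
Leg 2 (S51°E, 18.3 mi): east 18.3 sin 129° = 14.22, north 18.3 cos 129° = -11.52
Current position: (81.85, 5.35). Target: (-26.6, -22.7). Remaining: Δeast = -108.45, Δnorth = -28.05.
Bearing = atan2(-108.45, -28.05) mod 360° = 255.50°; distance = √((-108.45)² + (-28.05)²) = 112.019 mi.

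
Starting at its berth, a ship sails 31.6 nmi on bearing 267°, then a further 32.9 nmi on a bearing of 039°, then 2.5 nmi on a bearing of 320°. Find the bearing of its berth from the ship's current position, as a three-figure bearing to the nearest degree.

154°

Leg 1 (267°, 31.6 nmi): east 31.6 sin 267° = -31.56, north 31.6 cos 267° = -1.65
Leg 2 (039°, 32.9 nmi): east 32.9 sin 39° = 20.70, north 32.9 cos 39° = 25.57
Leg 3 (320°, 2.5 nmi): east 2.5 sin 320° = -1.61, north 2.5 cos 320° = 1.92
Net displacement: -12.46 east, 25.83 north. Direction back to start is (12.46, -25.83): bearing = atan2(12.46, -25.83) mod 360° = 154.25° ≈ 154°.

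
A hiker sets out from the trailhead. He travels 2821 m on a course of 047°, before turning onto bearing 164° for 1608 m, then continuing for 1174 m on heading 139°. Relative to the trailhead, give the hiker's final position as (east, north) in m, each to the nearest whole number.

(3277, -508)

Leg 1 (047°, 2821 m): east 2821 sin 47° = 2063.15, north 2821 cos 47° = 1923.92
Leg 2 (164°, 1608 m): east 1608 sin 164° = 443.22, north 1608 cos 164° = -1545.71
Leg 3 (139°, 1174 m): east 1174 sin 139° = 770.21, north 1174 cos 139° = -886.03
Summing: 3276.59 m east, -507.82 m north → (3277, -508).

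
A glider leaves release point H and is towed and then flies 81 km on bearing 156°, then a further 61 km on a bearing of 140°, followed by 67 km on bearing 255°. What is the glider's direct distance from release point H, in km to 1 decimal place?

138.3 km

Leg 1 (156°, 81 km): east 81 sin 156° = 32.95, north 81 cos 156° = -74.00
Leg 2 (140°, 61 km): east 61 sin 140° = 39.21, north 61 cos 140° = -46.73
Leg 3 (255°, 67 km): east 67 sin 255° = -64.72, north 67 cos 255° = -17.34
Net: 7.44 east, -138.07 north. Distance = √((7.44)² + (-138.07)²) = 138.267 km.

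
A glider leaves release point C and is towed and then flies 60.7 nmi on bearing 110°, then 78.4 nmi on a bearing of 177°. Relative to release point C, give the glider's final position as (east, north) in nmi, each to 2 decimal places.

(61.14, -99.05)

Leg 1 (110°, 60.7 nmi): east 60.7 sin 110° = 57.04, north 60.7 cos 110° = -20.76
Leg 2 (177°, 78.4 nmi): east 78.4 sin 177° = 4.10, north 78.4 cos 177° = -78.29
Summing: 61.14 nmi east, -99.05 nmi north → (61.14, -99.05).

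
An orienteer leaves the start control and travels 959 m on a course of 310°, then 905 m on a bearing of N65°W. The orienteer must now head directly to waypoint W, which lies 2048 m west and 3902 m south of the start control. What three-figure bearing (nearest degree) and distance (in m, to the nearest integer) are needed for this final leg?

Leg 1 (310°, 959 m): east 959 sin 310° = -734.64, north 959 cos 310° = 616.43
Leg 2 (N65°W, 905 m): east 905 sin 295° = -820.21, north 905 cos 295° = 382.47
Current position: (-1554.85, 998.90). Target: (-2048, -3902). Remaining: Δeast = -493.15, Δnorth = -4900.90.
Bearing = atan2(-493.15, -4900.90) mod 360° = 185.75°; distance = √((-493.15)² + (-4900.90)²) = 4925.652 m.

186°, 4926 m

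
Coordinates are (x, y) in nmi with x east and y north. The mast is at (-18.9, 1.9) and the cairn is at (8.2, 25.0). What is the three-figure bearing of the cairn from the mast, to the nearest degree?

Δeast = 8.2 − -18.9 = 27.10; Δnorth = 25.0 − 1.9 = 23.10.
Bearing = atan2(Δeast, Δnorth) mod 360° = 49.56° ≈ 050°.

050°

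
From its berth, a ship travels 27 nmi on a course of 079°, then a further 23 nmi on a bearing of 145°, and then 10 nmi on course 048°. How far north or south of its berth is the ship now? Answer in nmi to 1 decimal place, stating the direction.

7.0 nmi south

Leg 1 (079°, 27 nmi): east 27 sin 79° = 26.50, north 27 cos 79° = 5.15
Leg 2 (145°, 23 nmi): east 23 sin 145° = 13.19, north 23 cos 145° = -18.84
Leg 3 (048°, 10 nmi): east 10 sin 48° = 7.43, north 10 cos 48° = 6.69
Net north component: -7.00 nmi.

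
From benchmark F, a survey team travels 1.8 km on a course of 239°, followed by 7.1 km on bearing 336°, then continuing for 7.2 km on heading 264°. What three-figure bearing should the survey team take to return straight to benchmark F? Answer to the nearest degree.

Leg 1 (239°, 1.8 km): east 1.8 sin 239° = -1.54, north 1.8 cos 239° = -0.93
Leg 2 (336°, 7.1 km): east 7.1 sin 336° = -2.89, north 7.1 cos 336° = 6.49
Leg 3 (264°, 7.2 km): east 7.2 sin 264° = -7.16, north 7.2 cos 264° = -0.75
Net displacement: -11.59 east, 4.81 north. Direction back to start is (11.59, -4.81): bearing = atan2(11.59, -4.81) mod 360° = 112.52° ≈ 113°.

113°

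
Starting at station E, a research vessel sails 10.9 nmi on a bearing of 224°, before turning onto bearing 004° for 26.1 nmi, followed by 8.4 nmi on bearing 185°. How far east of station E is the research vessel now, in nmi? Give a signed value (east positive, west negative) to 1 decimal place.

Leg 1 (224°, 10.9 nmi): east 10.9 sin 224° = -7.57, north 10.9 cos 224° = -7.84
Leg 2 (004°, 26.1 nmi): east 26.1 sin 4° = 1.82, north 26.1 cos 4° = 26.04
Leg 3 (185°, 8.4 nmi): east 8.4 sin 185° = -0.73, north 8.4 cos 185° = -8.37
Net east component: -6.48 nmi.

-6.5 nmi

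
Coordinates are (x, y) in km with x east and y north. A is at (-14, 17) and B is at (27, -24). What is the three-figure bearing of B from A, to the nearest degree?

Δeast = 27 − -14 = 41.00; Δnorth = -24 − 17 = -41.00.
Bearing = atan2(Δeast, Δnorth) mod 360° = 135.00° ≈ 135°.

135°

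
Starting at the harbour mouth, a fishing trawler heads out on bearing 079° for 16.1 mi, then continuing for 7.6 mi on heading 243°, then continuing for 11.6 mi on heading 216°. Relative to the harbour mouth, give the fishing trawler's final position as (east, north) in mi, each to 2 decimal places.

(2.21, -9.76)

Leg 1 (079°, 16.1 mi): east 16.1 sin 79° = 15.80, north 16.1 cos 79° = 3.07
Leg 2 (243°, 7.6 mi): east 7.6 sin 243° = -6.77, north 7.6 cos 243° = -3.45
Leg 3 (216°, 11.6 mi): east 11.6 sin 216° = -6.82, north 11.6 cos 216° = -9.38
Summing: 2.21 mi east, -9.76 mi north → (2.21, -9.76).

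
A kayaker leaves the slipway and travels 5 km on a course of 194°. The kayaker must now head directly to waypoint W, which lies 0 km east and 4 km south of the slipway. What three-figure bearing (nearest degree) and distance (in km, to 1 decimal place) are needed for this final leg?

055°, 1.5 km

Leg 1 (194°, 5 km): east 5 sin 194° = -1.21, north 5 cos 194° = -4.85
Current position: (-1.21, -4.85). Target: (0, -4). Remaining: Δeast = 1.21, Δnorth = 0.85.
Bearing = atan2(1.21, 0.85) mod 360° = 54.86°; distance = √((1.21)² + (0.85)²) = 1.479 km.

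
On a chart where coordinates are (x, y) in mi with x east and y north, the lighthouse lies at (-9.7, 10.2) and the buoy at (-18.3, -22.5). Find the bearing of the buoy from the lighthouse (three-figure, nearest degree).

Δeast = -18.3 − -9.7 = -8.60; Δnorth = -22.5 − 10.2 = -32.70.
Bearing = atan2(Δeast, Δnorth) mod 360° = 194.73° ≈ 195°.

195°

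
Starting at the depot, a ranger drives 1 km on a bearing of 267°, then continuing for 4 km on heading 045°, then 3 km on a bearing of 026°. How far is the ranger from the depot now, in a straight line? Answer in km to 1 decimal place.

6.3 km

Leg 1 (267°, 1 km): east 1 sin 267° = -1.00, north 1 cos 267° = -0.05
Leg 2 (045°, 4 km): east 4 sin 45° = 2.83, north 4 cos 45° = 2.83
Leg 3 (026°, 3 km): east 3 sin 26° = 1.32, north 3 cos 26° = 2.70
Net: 3.14 east, 5.47 north. Distance = √((3.14)² + (5.47)²) = 6.312 km.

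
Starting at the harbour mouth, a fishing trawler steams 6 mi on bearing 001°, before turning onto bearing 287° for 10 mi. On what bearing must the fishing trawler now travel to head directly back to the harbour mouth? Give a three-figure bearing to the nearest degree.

Leg 1 (001°, 6 mi): east 6 sin 1° = 0.10, north 6 cos 1° = 6.00
Leg 2 (287°, 10 mi): east 10 sin 287° = -9.56, north 10 cos 287° = 2.92
Net displacement: -9.46 east, 8.92 north. Direction back to start is (9.46, -8.92): bearing = atan2(9.46, -8.92) mod 360° = 133.33° ≈ 133°.

133°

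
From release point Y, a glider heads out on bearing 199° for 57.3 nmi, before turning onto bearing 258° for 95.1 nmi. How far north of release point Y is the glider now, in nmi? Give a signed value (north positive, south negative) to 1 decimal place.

Leg 1 (199°, 57.3 nmi): east 57.3 sin 199° = -18.66, north 57.3 cos 199° = -54.18
Leg 2 (258°, 95.1 nmi): east 95.1 sin 258° = -93.02, north 95.1 cos 258° = -19.77
Net north component: -73.95 nmi.

-74.0 nmi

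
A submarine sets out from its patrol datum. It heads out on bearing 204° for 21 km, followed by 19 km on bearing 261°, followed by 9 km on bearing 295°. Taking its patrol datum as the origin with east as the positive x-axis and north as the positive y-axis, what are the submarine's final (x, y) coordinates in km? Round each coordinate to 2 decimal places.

Leg 1 (204°, 21 km): east 21 sin 204° = -8.54, north 21 cos 204° = -19.18
Leg 2 (261°, 19 km): east 19 sin 261° = -18.77, north 19 cos 261° = -2.97
Leg 3 (295°, 9 km): east 9 sin 295° = -8.16, north 9 cos 295° = 3.80
Summing: -35.46 km east, -18.35 km north → (-35.46, -18.35).

(-35.46, -18.35)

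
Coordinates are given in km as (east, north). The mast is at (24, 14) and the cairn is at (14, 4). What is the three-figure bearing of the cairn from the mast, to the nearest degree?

225°

Δeast = 14 − 24 = -10.00; Δnorth = 4 − 14 = -10.00.
Bearing = atan2(Δeast, Δnorth) mod 360° = 225.00° ≈ 225°.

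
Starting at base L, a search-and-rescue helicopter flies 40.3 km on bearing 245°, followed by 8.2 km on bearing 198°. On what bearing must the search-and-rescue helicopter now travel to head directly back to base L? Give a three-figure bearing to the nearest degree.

Leg 1 (245°, 40.3 km): east 40.3 sin 245° = -36.52, north 40.3 cos 245° = -17.03
Leg 2 (198°, 8.2 km): east 8.2 sin 198° = -2.53, north 8.2 cos 198° = -7.80
Net displacement: -39.06 east, -24.83 north. Direction back to start is (39.06, 24.83): bearing = atan2(39.06, 24.83) mod 360° = 57.55° ≈ 058°.

058°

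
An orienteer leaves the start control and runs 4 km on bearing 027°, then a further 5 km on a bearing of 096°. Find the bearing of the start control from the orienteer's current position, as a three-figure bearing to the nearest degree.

246°

Leg 1 (027°, 4 km): east 4 sin 27° = 1.82, north 4 cos 27° = 3.56
Leg 2 (096°, 5 km): east 5 sin 96° = 4.97, north 5 cos 96° = -0.52
Net displacement: 6.79 east, 3.04 north. Direction back to start is (-6.79, -3.04): bearing = atan2(-6.79, -3.04) mod 360° = 245.87° ≈ 246°.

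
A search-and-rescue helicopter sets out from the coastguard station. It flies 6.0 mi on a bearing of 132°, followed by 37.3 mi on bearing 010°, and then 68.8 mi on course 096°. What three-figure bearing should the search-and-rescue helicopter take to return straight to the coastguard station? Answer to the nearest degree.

Leg 1 (132°, 6.0 mi): east 6.0 sin 132° = 4.46, north 6.0 cos 132° = -4.01
Leg 2 (010°, 37.3 mi): east 37.3 sin 10° = 6.48, north 37.3 cos 10° = 36.73
Leg 3 (096°, 68.8 mi): east 68.8 sin 96° = 68.42, north 68.8 cos 96° = -7.19
Net displacement: 79.36 east, 25.53 north. Direction back to start is (-79.36, -25.53): bearing = atan2(-79.36, -25.53) mod 360° = 252.17° ≈ 252°.

252°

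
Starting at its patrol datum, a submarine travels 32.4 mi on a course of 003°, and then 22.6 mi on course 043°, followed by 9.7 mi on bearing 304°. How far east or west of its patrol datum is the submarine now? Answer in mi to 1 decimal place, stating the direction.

Leg 1 (003°, 32.4 mi): east 32.4 sin 3° = 1.70, north 32.4 cos 3° = 32.36
Leg 2 (043°, 22.6 mi): east 22.6 sin 43° = 15.41, north 22.6 cos 43° = 16.53
Leg 3 (304°, 9.7 mi): east 9.7 sin 304° = -8.04, north 9.7 cos 304° = 5.42
Net east component: 9.07 mi.

9.1 mi east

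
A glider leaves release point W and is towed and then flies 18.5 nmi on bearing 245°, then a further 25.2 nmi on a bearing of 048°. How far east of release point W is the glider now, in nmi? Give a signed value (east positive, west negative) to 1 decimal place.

2.0 nmi

Leg 1 (245°, 18.5 nmi): east 18.5 sin 245° = -16.77, north 18.5 cos 245° = -7.82
Leg 2 (048°, 25.2 nmi): east 25.2 sin 48° = 18.73, north 25.2 cos 48° = 16.86
Net east component: 1.96 nmi.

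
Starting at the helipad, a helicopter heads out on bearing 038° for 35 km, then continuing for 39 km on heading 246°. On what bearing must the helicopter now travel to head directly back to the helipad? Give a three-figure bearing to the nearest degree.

130°

Leg 1 (038°, 35 km): east 35 sin 38° = 21.55, north 35 cos 38° = 27.58
Leg 2 (246°, 39 km): east 39 sin 246° = -35.63, north 39 cos 246° = -15.86
Net displacement: -14.08 east, 11.72 north. Direction back to start is (14.08, -11.72): bearing = atan2(14.08, -11.72) mod 360° = 129.77° ≈ 130°.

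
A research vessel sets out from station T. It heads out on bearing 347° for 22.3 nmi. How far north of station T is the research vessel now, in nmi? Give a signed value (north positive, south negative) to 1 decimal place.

21.7 nmi

Leg 1 (347°, 22.3 nmi): east 22.3 sin 347° = -5.02, north 22.3 cos 347° = 21.73
Net north component: 21.73 nmi.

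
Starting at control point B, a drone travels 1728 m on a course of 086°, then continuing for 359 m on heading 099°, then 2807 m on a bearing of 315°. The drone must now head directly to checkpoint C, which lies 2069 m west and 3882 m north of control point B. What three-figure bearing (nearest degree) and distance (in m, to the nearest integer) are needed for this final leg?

310°, 2835 m

Leg 1 (086°, 1728 m): east 1728 sin 86° = 1723.79, north 1728 cos 86° = 120.54
Leg 2 (099°, 359 m): east 359 sin 99° = 354.58, north 359 cos 99° = -56.16
Leg 3 (315°, 2807 m): east 2807 sin 315° = -1984.85, north 2807 cos 315° = 1984.85
Current position: (93.52, 2049.23). Target: (-2069, 3882). Remaining: Δeast = -2162.52, Δnorth = 1832.77.
Bearing = atan2(-2162.52, 1832.77) mod 360° = 310.28°; distance = √((-2162.52)² + (1832.77)²) = 2834.705 m.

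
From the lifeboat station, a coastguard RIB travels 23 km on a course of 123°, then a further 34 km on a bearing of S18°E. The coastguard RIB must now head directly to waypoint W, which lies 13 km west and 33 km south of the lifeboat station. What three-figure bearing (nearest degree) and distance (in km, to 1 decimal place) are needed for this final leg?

285°, 44.4 km

Leg 1 (123°, 23 km): east 23 sin 123° = 19.29, north 23 cos 123° = -12.53
Leg 2 (S18°E, 34 km): east 34 sin 162° = 10.51, north 34 cos 162° = -32.34
Current position: (29.80, -44.86). Target: (-13, -33). Remaining: Δeast = -42.80, Δnorth = 11.86.
Bearing = atan2(-42.80, 11.86) mod 360° = 285.49°; distance = √((-42.80)² + (11.86)²) = 44.410 km.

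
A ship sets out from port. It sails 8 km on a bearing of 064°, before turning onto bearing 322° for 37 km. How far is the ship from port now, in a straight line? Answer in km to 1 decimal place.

36.2 km

Leg 1 (064°, 8 km): east 8 sin 64° = 7.19, north 8 cos 64° = 3.51
Leg 2 (322°, 37 km): east 37 sin 322° = -22.78, north 37 cos 322° = 29.16
Net: -15.59 east, 32.66 north. Distance = √((-15.59)² + (32.66)²) = 36.193 km.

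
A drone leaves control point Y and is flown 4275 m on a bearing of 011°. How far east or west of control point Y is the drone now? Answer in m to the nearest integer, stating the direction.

Leg 1 (011°, 4275 m): east 4275 sin 11° = 815.71, north 4275 cos 11° = 4196.46
Net east component: 815.71 m.

816 m east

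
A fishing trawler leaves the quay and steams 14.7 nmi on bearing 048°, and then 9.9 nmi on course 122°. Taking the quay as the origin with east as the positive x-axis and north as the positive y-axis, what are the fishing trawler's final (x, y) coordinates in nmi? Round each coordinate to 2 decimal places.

(19.32, 4.59)

Leg 1 (048°, 14.7 nmi): east 14.7 sin 48° = 10.92, north 14.7 cos 48° = 9.84
Leg 2 (122°, 9.9 nmi): east 9.9 sin 122° = 8.40, north 9.9 cos 122° = -5.25
Summing: 19.32 nmi east, 4.59 nmi north → (19.32, 4.59).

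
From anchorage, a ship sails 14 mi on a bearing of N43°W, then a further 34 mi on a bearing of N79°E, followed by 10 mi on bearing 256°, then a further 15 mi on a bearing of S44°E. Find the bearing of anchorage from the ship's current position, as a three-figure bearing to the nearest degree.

Leg 1 (N43°W, 14 mi): east 14 sin 317° = -9.55, north 14 cos 317° = 10.24
Leg 2 (N79°E, 34 mi): east 34 sin 79° = 33.38, north 34 cos 79° = 6.49
Leg 3 (256°, 10 mi): east 10 sin 256° = -9.70, north 10 cos 256° = -2.42
Leg 4 (S44°E, 15 mi): east 15 sin 136° = 10.42, north 15 cos 136° = -10.79
Net displacement: 24.54 east, 3.52 north. Direction back to start is (-24.54, -3.52): bearing = atan2(-24.54, -3.52) mod 360° = 261.85° ≈ 262°.

262°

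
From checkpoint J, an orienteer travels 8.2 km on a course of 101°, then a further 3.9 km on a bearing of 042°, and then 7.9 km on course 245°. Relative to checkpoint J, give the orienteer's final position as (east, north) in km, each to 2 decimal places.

Leg 1 (101°, 8.2 km): east 8.2 sin 101° = 8.05, north 8.2 cos 101° = -1.56
Leg 2 (042°, 3.9 km): east 3.9 sin 42° = 2.61, north 3.9 cos 42° = 2.90
Leg 3 (245°, 7.9 km): east 7.9 sin 245° = -7.16, north 7.9 cos 245° = -3.34
Summing: 3.50 km east, -2.01 km north → (3.50, -2.01).

(3.50, -2.01)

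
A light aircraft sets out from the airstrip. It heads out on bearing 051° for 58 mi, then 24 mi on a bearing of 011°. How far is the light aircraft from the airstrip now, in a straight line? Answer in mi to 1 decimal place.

Leg 1 (051°, 58 mi): east 58 sin 51° = 45.07, north 58 cos 51° = 36.50
Leg 2 (011°, 24 mi): east 24 sin 11° = 4.58, north 24 cos 11° = 23.56
Net: 49.65 east, 60.06 north. Distance = √((49.65)² + (60.06)²) = 77.927 mi.

77.9 mi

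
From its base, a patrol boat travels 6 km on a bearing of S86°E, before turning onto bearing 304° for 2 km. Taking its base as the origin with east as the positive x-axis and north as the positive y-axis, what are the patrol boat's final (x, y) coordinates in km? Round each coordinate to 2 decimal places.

(4.33, 0.70)

Leg 1 (S86°E, 6 km): east 6 sin 94° = 5.99, north 6 cos 94° = -0.42
Leg 2 (304°, 2 km): east 2 sin 304° = -1.66, north 2 cos 304° = 1.12
Summing: 4.33 km east, 0.70 km north → (4.33, 0.70).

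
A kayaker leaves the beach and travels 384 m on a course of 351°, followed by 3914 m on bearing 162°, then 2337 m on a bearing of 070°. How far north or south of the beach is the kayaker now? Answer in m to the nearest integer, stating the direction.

2544 m south

Leg 1 (351°, 384 m): east 384 sin 351° = -60.07, north 384 cos 351° = 379.27
Leg 2 (162°, 3914 m): east 3914 sin 162° = 1209.49, north 3914 cos 162° = -3722.44
Leg 3 (070°, 2337 m): east 2337 sin 70° = 2196.06, north 2337 cos 70° = 799.30
Net north component: -2543.86 m.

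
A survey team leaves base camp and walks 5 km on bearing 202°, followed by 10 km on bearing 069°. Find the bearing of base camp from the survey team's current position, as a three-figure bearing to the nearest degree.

278°

Leg 1 (202°, 5 km): east 5 sin 202° = -1.87, north 5 cos 202° = -4.64
Leg 2 (069°, 10 km): east 10 sin 69° = 9.34, north 10 cos 69° = 3.58
Net displacement: 7.46 east, -1.05 north. Direction back to start is (-7.46, 1.05): bearing = atan2(-7.46, 1.05) mod 360° = 278.03° ≈ 278°.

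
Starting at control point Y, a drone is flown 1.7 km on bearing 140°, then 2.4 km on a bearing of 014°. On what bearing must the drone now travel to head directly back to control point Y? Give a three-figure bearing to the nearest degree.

Leg 1 (140°, 1.7 km): east 1.7 sin 140° = 1.09, north 1.7 cos 140° = -1.30
Leg 2 (014°, 2.4 km): east 2.4 sin 14° = 0.58, north 2.4 cos 14° = 2.33
Net displacement: 1.67 east, 1.03 north. Direction back to start is (-1.67, -1.03): bearing = atan2(-1.67, -1.03) mod 360° = 238.48° ≈ 238°.

238°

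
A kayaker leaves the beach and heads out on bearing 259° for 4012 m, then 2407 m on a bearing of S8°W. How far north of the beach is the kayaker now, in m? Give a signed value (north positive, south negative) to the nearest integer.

-3149 m

Leg 1 (259°, 4012 m): east 4012 sin 259° = -3938.29, north 4012 cos 259° = -765.53
Leg 2 (S8°W, 2407 m): east 2407 sin 188° = -334.99, north 2407 cos 188° = -2383.58
Net north component: -3149.10 m.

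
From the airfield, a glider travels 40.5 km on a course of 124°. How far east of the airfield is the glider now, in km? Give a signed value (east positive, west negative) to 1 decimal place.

Leg 1 (124°, 40.5 km): east 40.5 sin 124° = 33.58, north 40.5 cos 124° = -22.65
Net east component: 33.58 km.

33.6 km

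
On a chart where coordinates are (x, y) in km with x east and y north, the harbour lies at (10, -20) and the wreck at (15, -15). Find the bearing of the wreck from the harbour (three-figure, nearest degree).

Δeast = 15 − 10 = 5.00; Δnorth = -15 − -20 = 5.00.
Bearing = atan2(Δeast, Δnorth) mod 360° = 45.00° ≈ 045°.

045°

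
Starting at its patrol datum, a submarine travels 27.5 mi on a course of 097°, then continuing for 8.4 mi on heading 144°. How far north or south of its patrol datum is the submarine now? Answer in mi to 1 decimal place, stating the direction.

10.1 mi south

Leg 1 (097°, 27.5 mi): east 27.5 sin 97° = 27.30, north 27.5 cos 97° = -3.35
Leg 2 (144°, 8.4 mi): east 8.4 sin 144° = 4.94, north 8.4 cos 144° = -6.80
Net north component: -10.15 mi.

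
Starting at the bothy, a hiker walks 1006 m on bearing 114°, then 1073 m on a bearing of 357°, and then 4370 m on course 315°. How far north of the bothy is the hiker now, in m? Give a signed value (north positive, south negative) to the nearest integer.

3752 m

Leg 1 (114°, 1006 m): east 1006 sin 114° = 919.03, north 1006 cos 114° = -409.18
Leg 2 (357°, 1073 m): east 1073 sin 357° = -56.16, north 1073 cos 357° = 1071.53
Leg 3 (315°, 4370 m): east 4370 sin 315° = -3090.06, north 4370 cos 315° = 3090.06
Net north component: 3752.41 m.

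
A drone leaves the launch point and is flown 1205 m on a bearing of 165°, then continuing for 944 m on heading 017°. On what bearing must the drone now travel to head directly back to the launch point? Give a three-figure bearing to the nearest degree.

Leg 1 (165°, 1205 m): east 1205 sin 165° = 311.88, north 1205 cos 165° = -1163.94
Leg 2 (017°, 944 m): east 944 sin 17° = 276.00, north 944 cos 17° = 902.75
Net displacement: 587.88 east, -261.19 north. Direction back to start is (-587.88, 261.19): bearing = atan2(-587.88, 261.19) mod 360° = 293.96° ≈ 294°.

294°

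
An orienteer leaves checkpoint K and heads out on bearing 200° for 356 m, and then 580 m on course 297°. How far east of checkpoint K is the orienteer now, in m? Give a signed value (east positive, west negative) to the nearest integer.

Leg 1 (200°, 356 m): east 356 sin 200° = -121.76, north 356 cos 200° = -334.53
Leg 2 (297°, 580 m): east 580 sin 297° = -516.78, north 580 cos 297° = 263.31
Net east component: -638.54 m.

-639 m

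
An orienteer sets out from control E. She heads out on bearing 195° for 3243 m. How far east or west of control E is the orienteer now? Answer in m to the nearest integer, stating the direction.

839 m west

Leg 1 (195°, 3243 m): east 3243 sin 195° = -839.35, north 3243 cos 195° = -3132.50
Net east component: -839.35 m.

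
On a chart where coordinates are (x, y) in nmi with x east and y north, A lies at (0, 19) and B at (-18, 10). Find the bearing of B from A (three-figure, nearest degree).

Δeast = -18 − 0 = -18.00; Δnorth = 10 − 19 = -9.00.
Bearing = atan2(Δeast, Δnorth) mod 360° = 243.43° ≈ 243°.

243°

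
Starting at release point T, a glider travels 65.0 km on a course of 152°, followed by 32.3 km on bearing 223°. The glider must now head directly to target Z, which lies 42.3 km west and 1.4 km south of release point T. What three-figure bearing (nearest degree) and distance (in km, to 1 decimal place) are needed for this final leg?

Leg 1 (152°, 65.0 km): east 65.0 sin 152° = 30.52, north 65.0 cos 152° = -57.39
Leg 2 (223°, 32.3 km): east 32.3 sin 223° = -22.03, north 32.3 cos 223° = -23.62
Current position: (8.49, -81.01). Target: (-42.3, -1.4). Remaining: Δeast = -50.79, Δnorth = 79.61.
Bearing = atan2(-50.79, 79.61) mod 360° = 327.47°; distance = √((-50.79)² + (79.61)²) = 94.434 km.

327°, 94.4 km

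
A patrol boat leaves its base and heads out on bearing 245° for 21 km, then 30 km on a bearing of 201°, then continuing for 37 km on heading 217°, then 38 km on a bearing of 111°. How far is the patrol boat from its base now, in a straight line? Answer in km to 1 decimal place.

81.7 km

Leg 1 (245°, 21 km): east 21 sin 245° = -19.03, north 21 cos 245° = -8.87
Leg 2 (201°, 30 km): east 30 sin 201° = -10.75, north 30 cos 201° = -28.01
Leg 3 (217°, 37 km): east 37 sin 217° = -22.27, north 37 cos 217° = -29.55
Leg 4 (111°, 38 km): east 38 sin 111° = 35.48, north 38 cos 111° = -13.62
Net: -16.57 east, -80.05 north. Distance = √((-16.57)² + (-80.05)²) = 81.748 km.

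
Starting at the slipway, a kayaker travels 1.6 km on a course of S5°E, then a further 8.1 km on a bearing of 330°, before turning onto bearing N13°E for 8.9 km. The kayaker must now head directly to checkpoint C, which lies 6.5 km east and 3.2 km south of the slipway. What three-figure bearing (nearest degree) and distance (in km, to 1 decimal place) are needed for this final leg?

Leg 1 (S5°E, 1.6 km): east 1.6 sin 175° = 0.14, north 1.6 cos 175° = -1.59
Leg 2 (330°, 8.1 km): east 8.1 sin 330° = -4.05, north 8.1 cos 330° = 7.01
Leg 3 (N13°E, 8.9 km): east 8.9 sin 13° = 2.00, north 8.9 cos 13° = 8.67
Current position: (-1.91, 14.09). Target: (6.5, -3.2). Remaining: Δeast = 8.41, Δnorth = -17.29.
Bearing = atan2(8.41, -17.29) mod 360° = 154.07°; distance = √((8.41)² + (-17.29)²) = 19.229 km.

154°, 19.2 km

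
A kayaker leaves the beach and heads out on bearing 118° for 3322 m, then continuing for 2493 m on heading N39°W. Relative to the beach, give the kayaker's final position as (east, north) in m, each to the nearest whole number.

(1364, 378)

Leg 1 (118°, 3322 m): east 3322 sin 118° = 2933.15, north 3322 cos 118° = -1559.58
Leg 2 (N39°W, 2493 m): east 2493 sin 321° = -1568.90, north 2493 cos 321° = 1937.42
Summing: 1364.26 m east, 377.84 m north → (1364, 378).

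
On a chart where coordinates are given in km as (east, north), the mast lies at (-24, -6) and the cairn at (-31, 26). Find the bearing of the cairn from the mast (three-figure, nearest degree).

Δeast = -31 − -24 = -7.00; Δnorth = 26 − -6 = 32.00.
Bearing = atan2(Δeast, Δnorth) mod 360° = 347.66° ≈ 348°.

348°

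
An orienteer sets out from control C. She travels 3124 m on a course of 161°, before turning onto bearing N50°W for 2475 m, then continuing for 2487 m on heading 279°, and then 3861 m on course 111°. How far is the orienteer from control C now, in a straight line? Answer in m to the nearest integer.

Leg 1 (161°, 3124 m): east 3124 sin 161° = 1017.07, north 3124 cos 161° = -2953.80
Leg 2 (N50°W, 2475 m): east 2475 sin 310° = -1895.96, north 2475 cos 310° = 1590.90
Leg 3 (279°, 2487 m): east 2487 sin 279° = -2456.38, north 2487 cos 279° = 389.05
Leg 4 (111°, 3861 m): east 3861 sin 111° = 3604.55, north 3861 cos 111° = -1383.66
Net: 269.29 east, -2357.51 north. Distance = √((269.29)² + (-2357.51)²) = 2372.837 m.

2373 m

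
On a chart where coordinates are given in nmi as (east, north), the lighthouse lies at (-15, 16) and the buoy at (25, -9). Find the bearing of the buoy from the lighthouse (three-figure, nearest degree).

Δeast = 25 − -15 = 40.00; Δnorth = -9 − 16 = -25.00.
Bearing = atan2(Δeast, Δnorth) mod 360° = 122.01° ≈ 122°.

122°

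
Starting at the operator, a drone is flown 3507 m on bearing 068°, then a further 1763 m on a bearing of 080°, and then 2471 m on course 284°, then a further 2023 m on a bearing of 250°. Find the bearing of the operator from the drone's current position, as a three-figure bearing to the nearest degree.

Leg 1 (068°, 3507 m): east 3507 sin 68° = 3251.63, north 3507 cos 68° = 1313.75
Leg 2 (080°, 1763 m): east 1763 sin 80° = 1736.22, north 1763 cos 80° = 306.14
Leg 3 (284°, 2471 m): east 2471 sin 284° = -2397.60, north 2471 cos 284° = 597.79
Leg 4 (250°, 2023 m): east 2023 sin 250° = -1901.00, north 2023 cos 250° = -691.91
Net displacement: 689.25 east, 1525.77 north. Direction back to start is (-689.25, -1525.77): bearing = atan2(-689.25, -1525.77) mod 360° = 204.31° ≈ 204°.

204°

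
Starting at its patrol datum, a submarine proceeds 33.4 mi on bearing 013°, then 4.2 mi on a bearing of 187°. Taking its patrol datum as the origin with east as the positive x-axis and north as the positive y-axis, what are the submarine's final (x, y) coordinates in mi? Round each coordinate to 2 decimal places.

Leg 1 (013°, 33.4 mi): east 33.4 sin 13° = 7.51, north 33.4 cos 13° = 32.54
Leg 2 (187°, 4.2 mi): east 4.2 sin 187° = -0.51, north 4.2 cos 187° = -4.17
Summing: 7.00 mi east, 28.38 mi north → (7.00, 28.38).

(7.00, 28.38)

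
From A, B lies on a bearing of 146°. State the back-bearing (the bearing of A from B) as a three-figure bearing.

Back-bearing = 146° + 180° = 326°.

326°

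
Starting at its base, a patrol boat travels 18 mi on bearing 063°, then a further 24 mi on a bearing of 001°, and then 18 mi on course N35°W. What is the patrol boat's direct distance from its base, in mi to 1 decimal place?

47.3 mi

Leg 1 (063°, 18 mi): east 18 sin 63° = 16.04, north 18 cos 63° = 8.17
Leg 2 (001°, 24 mi): east 24 sin 1° = 0.42, north 24 cos 1° = 24.00
Leg 3 (N35°W, 18 mi): east 18 sin 325° = -10.32, north 18 cos 325° = 14.74
Net: 6.13 east, 46.91 north. Distance = √((6.13)² + (46.91)²) = 47.312 mi.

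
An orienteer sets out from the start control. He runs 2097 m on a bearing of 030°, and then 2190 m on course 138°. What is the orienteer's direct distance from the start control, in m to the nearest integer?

2521 m

Leg 1 (030°, 2097 m): east 2097 sin 30° = 1048.50, north 2097 cos 30° = 1816.06
Leg 2 (138°, 2190 m): east 2190 sin 138° = 1465.40, north 2190 cos 138° = -1627.49
Net: 2513.90 east, 188.57 north. Distance = √((2513.90)² + (188.57)²) = 2520.958 m.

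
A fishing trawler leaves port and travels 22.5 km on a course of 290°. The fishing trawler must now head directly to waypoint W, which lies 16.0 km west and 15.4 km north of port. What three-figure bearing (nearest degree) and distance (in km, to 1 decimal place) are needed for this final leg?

Leg 1 (290°, 22.5 km): east 22.5 sin 290° = -21.14, north 22.5 cos 290° = 7.70
Current position: (-21.14, 7.70). Target: (-16.0, 15.4). Remaining: Δeast = 5.14, Δnorth = 7.70.
Bearing = atan2(5.14, 7.70) mod 360° = 33.72°; distance = √((5.14)² + (7.70)²) = 9.263 km.

034°, 9.3 km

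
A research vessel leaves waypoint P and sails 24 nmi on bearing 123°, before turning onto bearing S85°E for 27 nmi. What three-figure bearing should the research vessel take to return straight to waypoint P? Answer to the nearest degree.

288°

Leg 1 (123°, 24 nmi): east 24 sin 123° = 20.13, north 24 cos 123° = -13.07
Leg 2 (S85°E, 27 nmi): east 27 sin 95° = 26.90, north 27 cos 95° = -2.35
Net displacement: 47.03 east, -15.42 north. Direction back to start is (-47.03, 15.42): bearing = atan2(-47.03, 15.42) mod 360° = 288.16° ≈ 288°.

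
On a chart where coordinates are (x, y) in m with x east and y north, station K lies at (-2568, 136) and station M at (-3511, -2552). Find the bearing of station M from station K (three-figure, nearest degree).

Δeast = -3511 − -2568 = -943.00; Δnorth = -2552 − 136 = -2688.00.
Bearing = atan2(Δeast, Δnorth) mod 360° = 199.33° ≈ 199°.

199°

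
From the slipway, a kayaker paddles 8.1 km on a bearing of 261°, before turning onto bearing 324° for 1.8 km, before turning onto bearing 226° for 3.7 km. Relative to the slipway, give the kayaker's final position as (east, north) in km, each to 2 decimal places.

Leg 1 (261°, 8.1 km): east 8.1 sin 261° = -8.00, north 8.1 cos 261° = -1.27
Leg 2 (324°, 1.8 km): east 1.8 sin 324° = -1.06, north 1.8 cos 324° = 1.46
Leg 3 (226°, 3.7 km): east 3.7 sin 226° = -2.66, north 3.7 cos 226° = -2.57
Summing: -11.72 km east, -2.38 km north → (-11.72, -2.38).

(-11.72, -2.38)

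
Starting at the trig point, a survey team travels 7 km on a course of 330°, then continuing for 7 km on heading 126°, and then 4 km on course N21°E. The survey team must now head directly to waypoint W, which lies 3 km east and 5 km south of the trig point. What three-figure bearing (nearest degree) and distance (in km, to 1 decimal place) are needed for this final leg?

183°, 10.7 km

Leg 1 (330°, 7 km): east 7 sin 330° = -3.50, north 7 cos 330° = 6.06
Leg 2 (126°, 7 km): east 7 sin 126° = 5.66, north 7 cos 126° = -4.11
Leg 3 (N21°E, 4 km): east 4 sin 21° = 1.43, north 4 cos 21° = 3.73
Current position: (3.60, 5.68). Target: (3, -5). Remaining: Δeast = -0.60, Δnorth = -10.68.
Bearing = atan2(-0.60, -10.68) mod 360° = 183.20°; distance = √((-0.60)² + (-10.68)²) = 10.699 km.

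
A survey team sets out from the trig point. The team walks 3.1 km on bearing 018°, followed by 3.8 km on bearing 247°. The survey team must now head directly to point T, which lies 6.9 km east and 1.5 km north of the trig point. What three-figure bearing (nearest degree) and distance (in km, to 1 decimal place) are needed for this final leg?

Leg 1 (018°, 3.1 km): east 3.1 sin 18° = 0.96, north 3.1 cos 18° = 2.95
Leg 2 (247°, 3.8 km): east 3.8 sin 247° = -3.50, north 3.8 cos 247° = -1.48
Current position: (-2.54, 1.46). Target: (6.9, 1.5). Remaining: Δeast = 9.44, Δnorth = 0.04.
Bearing = atan2(9.44, 0.04) mod 360° = 89.78°; distance = √((9.44)² + (0.04)²) = 9.440 km.

090°, 9.4 km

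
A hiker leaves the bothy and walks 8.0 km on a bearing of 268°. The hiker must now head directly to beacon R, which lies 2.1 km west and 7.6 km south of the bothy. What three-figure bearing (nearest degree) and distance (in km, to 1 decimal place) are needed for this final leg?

141°, 9.4 km

Leg 1 (268°, 8.0 km): east 8.0 sin 268° = -8.00, north 8.0 cos 268° = -0.28
Current position: (-8.00, -0.28). Target: (-2.1, -7.6). Remaining: Δeast = 5.90, Δnorth = -7.32.
Bearing = atan2(5.90, -7.32) mod 360° = 141.16°; distance = √((5.90)² + (-7.32)²) = 9.399 km.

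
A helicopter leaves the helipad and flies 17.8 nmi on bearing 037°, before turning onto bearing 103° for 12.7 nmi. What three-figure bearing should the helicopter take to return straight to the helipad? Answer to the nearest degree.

Leg 1 (037°, 17.8 nmi): east 17.8 sin 37° = 10.71, north 17.8 cos 37° = 14.22
Leg 2 (103°, 12.7 nmi): east 12.7 sin 103° = 12.37, north 12.7 cos 103° = -2.86
Net displacement: 23.09 east, 11.36 north. Direction back to start is (-23.09, -11.36): bearing = atan2(-23.09, -11.36) mod 360° = 243.80° ≈ 244°.

244°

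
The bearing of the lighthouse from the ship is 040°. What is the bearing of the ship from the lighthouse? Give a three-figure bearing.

Back-bearing = 040° + 180° = 220°.

220°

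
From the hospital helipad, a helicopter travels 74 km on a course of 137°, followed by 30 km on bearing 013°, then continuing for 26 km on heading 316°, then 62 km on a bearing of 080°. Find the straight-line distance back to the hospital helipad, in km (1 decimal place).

100.3 km

Leg 1 (137°, 74 km): east 74 sin 137° = 50.47, north 74 cos 137° = -54.12
Leg 2 (013°, 30 km): east 30 sin 13° = 6.75, north 30 cos 13° = 29.23
Leg 3 (316°, 26 km): east 26 sin 316° = -18.06, north 26 cos 316° = 18.70
Leg 4 (080°, 62 km): east 62 sin 80° = 61.06, north 62 cos 80° = 10.77
Net: 100.21 east, 4.58 north. Distance = √((100.21)² + (4.58)²) = 100.318 km.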